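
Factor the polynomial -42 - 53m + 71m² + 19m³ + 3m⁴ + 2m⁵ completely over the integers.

Among the possible rational roots, m = 1 is a root, so (m - 1) divides it; the quotient is 2m⁴ + 5m³ + 24m² + 95m + 42.
Continuing, m = -3 is a root, so (m + 3) divides it; the quotient is 2m³ - m² + 27m + 14.
Next, m = -1/2 is a root, so (2m + 1) divides it; the quotient is m² - m + 14.
The quadratic m² - m + 14 has discriminant -55 < 0 and is irreducible over ℤ.

(2m + 1)(m + 3)(m - 1)(m² - m + 14)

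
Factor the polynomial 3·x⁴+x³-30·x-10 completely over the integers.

Group as (3·x⁴-30·x) + (x³-10) = 3·x·(x³-10) + (x³-10).
Both groups share the factor (x³-10).

(3·x+1)·(x³-10)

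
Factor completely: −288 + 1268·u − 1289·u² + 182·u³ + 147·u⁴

Testing divisors of the constant over divisors of the leading coefficient, u = 1/3 is a root, so (3·u − 1) is a factor; dividing leaves 49·u³ + 77·u² − 404·u + 288.
Next, u = 9/7 is a root, so (7·u − 9) is a factor; dividing leaves 7·u² + 20·u − 32.
The remaining quadratic factors as (7·u − 8)(u + 4).

(3·u − 1)·(7·u − 8)·(7·u − 9)·(u + 4)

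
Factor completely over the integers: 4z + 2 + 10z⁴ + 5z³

(2z + 1)(5z³ + 2)

Group as (10z⁴ + 4z) + (5z³ + 2) = 2z(5z³ + 2) + (5z³ + 2).
Both groups share the factor (5z³ + 2).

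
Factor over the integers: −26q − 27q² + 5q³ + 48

Among the possible rational roots, q = 1 is a root, so (q − 1) is a factor; dividing leaves 5q² − 22q − 48.
The remaining quadratic factors as (q − 6)(5q + 8).

(5q + 8)(q − 1)(q − 6)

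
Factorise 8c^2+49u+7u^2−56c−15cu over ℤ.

Group: c(8c−7u) + (−u−7)(8c−7u); both groups contain (8c−7u).

(8c−7u)(c−u−7)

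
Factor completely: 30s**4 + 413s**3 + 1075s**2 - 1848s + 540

By the rational root theorem, s = -6 is a root, so (s + 6) is a factor; dividing leaves 30s**3 + 233s**2 - 323s + 90.
Continuing, s = -9 is a root, giving the factor (s + 9) and quotient 30s**2 - 37s + 10.
The remaining quadratic factors as (6s - 5)(5s - 2).

(5s - 2)(6s - 5)(s + 6)(s + 9)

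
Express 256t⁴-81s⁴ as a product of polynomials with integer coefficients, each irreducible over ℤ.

Difference of squares twice: with A = 4t and B = 3s, A⁴ − B⁴ = (A² − B²)(A² + B²), and A² − B² factors again.

(4t-3s)(4t+3s)(16t²+9s²)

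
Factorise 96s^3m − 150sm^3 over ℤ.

6ms(4s − 5m)(4s + 5m)

Every term has a factor of 6sm. Then 16s^2 − 25m^2 = (4s)² − (5m)².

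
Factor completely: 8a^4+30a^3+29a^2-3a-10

(2a-1)(4a+5)(a+1)(a+2)

By the rational root theorem, a = -2 is a root, so (a+2) is a factor; dividing leaves 8a^3+14a^2+a-5.
Continuing, a = -1 is a root, so (a+1) is a factor; dividing leaves 8a^2+6a-5.
The remaining quadratic factors as (2a-1)(4a+5).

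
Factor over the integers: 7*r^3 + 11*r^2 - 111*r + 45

Among the possible rational roots, r = 3 is a root, so (r - 3) divides it; the quotient is 7*r^2 + 32*r - 15.
The remaining quadratic factors as (r + 5)(7*r - 3).

(7*r - 3)*(r + 5)*(r - 3)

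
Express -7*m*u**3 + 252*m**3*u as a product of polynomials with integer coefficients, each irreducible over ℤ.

Factor out 7*m*u, leaving 36*m**2 - u**2, which is a difference of two squares.

7*m*u*(6*m + u)*(6*m - u)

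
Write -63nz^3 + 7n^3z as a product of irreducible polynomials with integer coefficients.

7nz(n + 3z)(n - 3z)

Every term has a factor of 7nz. Then n^2 - 9z^2 = (n)² − (3z)².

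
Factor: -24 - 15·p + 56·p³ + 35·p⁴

Group as (35·p⁴ - 15·p) + (56·p³ - 24) = 5·p·(7·p³ - 3) + 8·(7·p³ - 3).
Both groups share the factor (7·p³ - 3).

(5·p + 8)·(7·p³ - 3)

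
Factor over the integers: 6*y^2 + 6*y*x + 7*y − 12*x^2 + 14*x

(6*y − 6*x + 7)*(y + 2*x)

Group: 6*y*(y + 2*x) + (−6*x + 7)*(y + 2*x); both groups contain (y + 2*x).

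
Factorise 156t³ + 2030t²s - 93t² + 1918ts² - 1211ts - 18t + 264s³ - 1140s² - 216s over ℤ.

Group: t(156t² + 158ts - 93t + 22s² - 95s - 18) + 12s(156t² + 158ts - 93t + 22s² - 95s - 18); both groups contain (156t² + 158ts - 93t + 22s² - 95s - 18), so (t + 12s) is a factor with cofactor 156t² + 158ts - 93t + 22s² - 95s - 18.
The cofactor groups again: 156t² + 158ts - 93t + 22s² - 95s - 18 = 13t(12t + 2s - 9) + (11s + 2)(12t + 2s - 9); both groups contain (12t + 2s - 9), giving (13t + 11s + 2)(12t + 2s - 9).

(13t + 11s + 2)(t + 12s)(12t + 2s - 9)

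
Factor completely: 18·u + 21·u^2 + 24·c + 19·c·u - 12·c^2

-(3·c - 7·u - 6)·(4·c + 3·u)

Group: -4·c·(3·c - 7·u - 6) - 3·u·(3·c - 7·u - 6); both groups contain (3·c - 7·u - 6).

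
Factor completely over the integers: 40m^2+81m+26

Need a pair with product 40·26 = 1040 and sum 81: that's 16 and 65.
Split the middle term: 40m^2+16m + 65m+26 = 8m(5m+2) + 13(5m+2).

(5m+2)(8m+13)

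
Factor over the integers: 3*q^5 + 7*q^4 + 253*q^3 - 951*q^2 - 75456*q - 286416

Among the possible rational roots, q = -13/3 is a root, so (3*q + 13) divides it; the quotient is q^4 - 2*q^3 + 93*q^2 - 720*q - 22032.
Continuing, q = 12 is a root, so (q - 12) is a factor; dividing leaves q^3 + 10*q^2 + 213*q + 1836.
Next, q = -9 is a root, so (q + 9) is a factor; dividing leaves q^2 + q + 204.
The quadratic q^2 + q + 204 has discriminant -815 < 0 and is irreducible over ℤ.

(3*q + 13)*(q + 9)*(q - 12)*(q^2 + q + 204)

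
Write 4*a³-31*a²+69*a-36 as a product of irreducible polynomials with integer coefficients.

By the rational root theorem, a = 3 is a root, so (a-3) is a factor; dividing leaves 4*a²-19*a+12.
The remaining quadratic factors as (4*a-3)(a-4).

(4*a-3)*(a-3)*(a-4)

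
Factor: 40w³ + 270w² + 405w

5w(2w + 9)(4w + 9)

Pull out the common factor 5w, then factor the remaining trinomial.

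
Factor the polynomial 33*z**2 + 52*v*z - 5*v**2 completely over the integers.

Group: -5*v*(v - 11*z) - 3*z*(v - 11*z); both groups contain (v - 11*z).

-(5*v + 3*z)*(v - 11*z)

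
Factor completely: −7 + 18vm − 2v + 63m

Group as (18vm − 2v) + (63m − 7) = 2v(9m − 1) + 7(9m − 1).
Both groups share the factor (9m − 1).

(2v + 7)(9m − 1)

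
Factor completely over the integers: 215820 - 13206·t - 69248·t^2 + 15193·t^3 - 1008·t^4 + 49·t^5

Testing divisors of the constant over divisors of the leading coefficient, t = 15/7 is a root, giving the factor (7·t - 15) and quotient 7·t^4 - 129·t^3 + 1894·t^2 - 5834·t - 14388.
Continuing, t = 6 is a root, so (t - 6) divides it; the quotient is 7·t^3 - 87·t^2 + 1372·t + 2398.
Then t = -11/7 is a root, giving the factor (7·t + 11) and quotient t^2 - 14·t + 218.
The quadratic t^2 - 14·t + 218 has discriminant -676 < 0 and is irreducible over ℤ.

(7·t + 11)·(7·t - 15)·(t - 6)·(t^2 - 14·t + 218)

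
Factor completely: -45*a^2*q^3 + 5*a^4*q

5*a^2*q*(a + 3*q)*(a - 3*q)

Every term has a factor of 5*a^2*q. Then a^2 - 9*q^2 = (a)² − (3*q)².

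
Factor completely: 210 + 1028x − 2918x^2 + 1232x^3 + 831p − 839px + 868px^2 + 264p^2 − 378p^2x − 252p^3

Group: 7p(−36p^2 + 18px + 48p + 88x^2 − 221x + 105) + (14x + 2)(−36p^2 + 18px + 48p + 88x^2 − 221x + 105); both groups contain (−36p^2 + 18px + 48p + 88x^2 − 221x + 105), so (7p + 14x + 2) is a factor with cofactor −36p^2 + 18px + 48p + 88x^2 − 221x + 105.
The cofactor groups again: −36p^2 + 18px + 48p + 88x^2 − 221x + 105 = −6p(6p − 11x + 7) + (−8x + 15)(6p − 11x + 7); both groups contain (6p − 11x + 7), giving −(6p + 8x − 15)(6p − 11x + 7).

−(6p + 8x − 15)(6p − 11x + 7)(7p + 14x + 2)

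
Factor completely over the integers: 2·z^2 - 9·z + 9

(2·z - 3)·(z - 3)

Need a pair with product 2·9 = 18 and sum -9: that's -6 and -3.
Split the middle term: 2·z^2 - 6·z - 3·z + 9 = 2·z·(z - 3) - 3·(z - 3).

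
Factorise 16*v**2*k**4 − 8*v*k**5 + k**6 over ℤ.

k**4*(4*v − k)**2

Factor out k**4 first: what remains is 16*v**2 − 8*v*k + k**2.
Recognize a perfect-square trinomial with the parts 4*v and k.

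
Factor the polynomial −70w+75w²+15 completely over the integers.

5(3w−1)(5w−3)

Pull out the common factor 5, then factor the remaining trinomial.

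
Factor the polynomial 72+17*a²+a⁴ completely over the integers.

(a²+8)*(a²+9)

Substitute u = a² to get a quadratic in u, then factor.
a²+8 is irreducible over ℤ (always positive, so no real roots).
a²+9 is irreducible over ℤ (sum of squares).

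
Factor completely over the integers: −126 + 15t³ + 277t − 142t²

Among the possible rational roots, t = 2/3 is a root, so (3t − 2) is a factor; dividing leaves 5t² − 44t + 63.
The remaining quadratic factors as (5t − 9)(t − 7).

(3t − 2)(5t − 9)(t − 7)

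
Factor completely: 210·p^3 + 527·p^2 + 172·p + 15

Among the possible rational roots, p = -1/5 is a root, so (5·p + 1) divides it; the quotient is 42·p^2 + 97·p + 15.
The remaining quadratic factors as (7·p + 15)(6·p + 1).

(5·p + 1)·(6·p + 1)·(7·p + 15)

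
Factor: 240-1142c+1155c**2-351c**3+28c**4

(4c-5)(7c-2)(c-3)(c-8)

By the rational root theorem, c = 8 is a root, giving the factor (c-8) and quotient 28c**3-127c**2+139c-30.
Then c = 3 is a root, giving the factor (c-3) and quotient 28c**2-43c+10.
The remaining quadratic factors as (7c-2)(4c-5).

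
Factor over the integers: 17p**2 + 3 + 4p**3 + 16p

Trying the rational-root candidates, p = −1/4 is a root, giving the factor (4p + 1) and quotient p**2 + 4p + 3.
The remaining quadratic factors as (p + 3)(p + 1).

(4p + 1)(p + 1)(p + 3)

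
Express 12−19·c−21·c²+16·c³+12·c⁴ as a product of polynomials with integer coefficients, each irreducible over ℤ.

Testing divisors of the constant over divisors of the leading coefficient, c = −4/3 is a root, so (3·c+4) divides it; the quotient is 4·c³−7·c+3.
Continuing, c = −3/2 is a root, giving the factor (2·c+3) and quotient 2·c²−3·c+1.
The remaining quadratic factors as (2·c−1)(c−1).

(2·c+3)·(2·c−1)·(3·c+4)·(c−1)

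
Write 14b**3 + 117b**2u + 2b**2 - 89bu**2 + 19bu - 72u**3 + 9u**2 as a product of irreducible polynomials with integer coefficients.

(2b + u)(7b - 8u + 1)(b + 9u)

Group: 7b(2b**2 + 19bu + 9u**2) + (-8u + 1)(2b**2 + 19bu + 9u**2); both groups contain (2b**2 + 19bu + 9u**2), so (7b - 8u + 1) is a factor with cofactor 2b**2 + 19bu + 9u**2.
The cofactor groups again: 2b**2 + 19bu + 9u**2 = 2b(b + 9u) + u(b + 9u); both groups contain (b + 9u), giving (2b + u)(b + 9u).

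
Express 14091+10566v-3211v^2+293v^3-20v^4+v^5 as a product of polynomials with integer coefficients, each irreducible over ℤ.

Among the possible rational roots, v = 11 is a root, so (v-11) divides it; the quotient is v^4-9v^3+194v^2-1077v-1281.
Continuing, v = -1 is a root, so (v+1) is a factor; dividing leaves v^3-10v^2+204v-1281.
Then v = 7 is a root, so (v-7) divides it; the quotient is v^2-3v+183.
The quadratic v^2-3v+183 has discriminant -723 < 0 and is irreducible over ℤ.

(v+1)(v-11)(v-7)(v^2-3v+183)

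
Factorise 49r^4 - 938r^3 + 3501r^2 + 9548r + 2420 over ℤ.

(7r + 11)(7r + 2)(r - 10)(r - 11)

Among the possible rational roots, r = -2/7 is a root, giving the factor (7r + 2) and quotient 7r^3 - 136r^2 + 539r + 1210.
Next, r = 10 is a root, so (r - 10) is a factor; dividing leaves 7r^2 - 66r - 121.
The remaining quadratic factors as (7r + 11)(r - 11).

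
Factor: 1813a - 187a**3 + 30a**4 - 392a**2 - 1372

Testing divisors of the constant over divisors of the leading coefficient, a = 7/5 is a root, so (5a - 7) divides it; the quotient is 6a**3 - 29a**2 - 119a + 196.
Next, a = 4/3 is a root, so (3a - 4) divides it; the quotient is 2a**2 - 7a - 49.
The remaining quadratic factors as (2a + 7)(a - 7).

(2a + 7)(3a - 4)(5a - 7)(a - 7)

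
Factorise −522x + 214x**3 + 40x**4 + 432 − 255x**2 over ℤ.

(2x − 3)(4x − 3)(5x + 8)(x + 6)

Trying the rational-root candidates, x = 3/2 is a root, so (2x − 3) is a factor; dividing leaves 20x**3 + 137x**2 + 78x − 144.
Continuing, x = 3/4 is a root, so (4x − 3) is a factor; dividing leaves 5x**2 + 38x + 48.
The remaining quadratic factors as (5x + 8)(x + 6).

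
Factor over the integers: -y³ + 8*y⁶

y³*(2*y - 1)*(4*y² + 2*y + 1)

Pull out the common factor y³, leaving 8*y³ - 1.
Recognize a difference of cubes with the parts 2*y and 1.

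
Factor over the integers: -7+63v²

Every term has a factor of 7. Then 9v²-1 = (3v)² − (1)².

7(3v+1)(3v-1)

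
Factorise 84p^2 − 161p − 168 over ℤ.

Pull out the common factor 7, then factor the remaining trinomial.

7(3p − 8)(4p + 3)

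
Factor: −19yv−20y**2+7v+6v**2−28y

Group: −4y(5y+6v+7) + v(5y+6v+7); both groups contain (5y+6v+7).

−(4y−v)(5y+6v+7)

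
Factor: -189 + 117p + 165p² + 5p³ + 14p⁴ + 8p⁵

(2p + 3)(4p - 3)(p + 3)(p² - 2p + 7)

Among the possible rational roots, p = 3/4 is a root, so (4p - 3) is a factor; dividing leaves 2p⁴ + 5p³ + 5p² + 45p + 63.
Next, p = -3/2 is a root, so (2p + 3) is a factor; dividing leaves p³ + p² + p + 21.
Next, p = -3 is a root, so (p + 3) is a factor; dividing leaves p² - 2p + 7.
The quadratic p² - 2p + 7 has discriminant -24 < 0 and is irreducible over ℤ.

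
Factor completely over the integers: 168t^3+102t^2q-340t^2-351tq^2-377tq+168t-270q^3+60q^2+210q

Group: 6t(28t^2+59tq-24t+30q^2-30q) + (-9q-7)(28t^2+59tq-24t+30q^2-30q); both groups contain (28t^2+59tq-24t+30q^2-30q), so (6t-9q-7) is a factor with cofactor 28t^2+59tq-24t+30q^2-30q.
The cofactor groups again: 28t^2+59tq-24t+30q^2-30q = 7t(4t+5q) + (6q-6)(4t+5q); both groups contain (4t+5q), giving (7t+6q-6)(4t+5q).

(6t-9q-7)(4t+5q)(7t+6q-6)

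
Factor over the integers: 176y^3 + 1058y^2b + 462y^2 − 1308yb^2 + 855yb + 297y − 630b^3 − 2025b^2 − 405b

(11y − 15b)(2y + 14b + 3)(8y + 3b + 9)

Group: 8y(22y^2 + 124yb + 33y − 210b^2 − 45b) + (3b + 9)(22y^2 + 124yb + 33y − 210b^2 − 45b); both groups contain (22y^2 + 124yb + 33y − 210b^2 − 45b), so (8y + 3b + 9) is a factor with cofactor 22y^2 + 124yb + 33y − 210b^2 − 45b.
The cofactor groups again: 22y^2 + 124yb + 33y − 210b^2 − 45b = 11y(2y + 14b + 3) − 15b(2y + 14b + 3); both groups contain (2y + 14b + 3), giving (11y − 15b)(2y + 14b + 3).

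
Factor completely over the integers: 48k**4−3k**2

3k**2(4k+1)(4k−1)

Every term has a factor of 3k**2. Then 16k**2−1 = (4k)² − (1)².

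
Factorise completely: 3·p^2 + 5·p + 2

Need a pair with product 3·2 = 6 and sum 5: that's 2 and 3.
Split the middle term: 3·p^2 + 2·p + 3·p + 2 = p·(3·p + 2) + (3·p + 2).

(3·p + 2)·(p + 1)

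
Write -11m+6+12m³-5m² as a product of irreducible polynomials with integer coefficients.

Among the possible rational roots, m = 3/4 is a root, so (4m-3) divides it; the quotient is 3m²+m-2.
The remaining quadratic factors as (3m-2)(m+1).

(3m-2)(4m-3)(m+1)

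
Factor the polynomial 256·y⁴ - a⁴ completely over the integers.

(4·y - a)·(4·y + a)·(16·y² + a²)

Write as (16·y²)² − (a²)², then factor 16·y² - a² once more.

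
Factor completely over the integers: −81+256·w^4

Write as (16·w^2)² − (9)², then factor 16·w^2−9 once more.

(4·w+3)·(4·w−3)·(16·w^2+9)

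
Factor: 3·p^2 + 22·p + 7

(3·p + 1)·(p + 7)

Need a pair with product 3·7 = 21 and sum 22: that's 21 and 1.
Split the middle term: 3·p^2 + 21·p + p + 7 = 3·p·(p + 7) + (p + 7).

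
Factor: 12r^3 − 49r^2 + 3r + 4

Among the possible rational roots, r = 4 is a root, so (r − 4) is a factor; dividing leaves 12r^2 − r − 1.
The remaining quadratic factors as (4r + 1)(3r − 1).

(3r − 1)(4r + 1)(r − 4)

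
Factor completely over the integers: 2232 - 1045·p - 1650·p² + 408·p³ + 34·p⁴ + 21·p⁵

Testing divisors of the constant over divisors of the leading coefficient, p = 1 is a root, so (p - 1) is a factor; dividing leaves 21·p⁴ + 55·p³ + 463·p² - 1187·p - 2232.
Next, p = -9/7 is a root, giving the factor (7·p + 9) and quotient 3·p³ + 4·p² + 61·p - 248.
Next, p = 8/3 is a root, so (3·p - 8) is a factor; dividing leaves p² + 4·p + 31.
The quadratic p² + 4·p + 31 has discriminant -108 < 0 and is irreducible over ℤ.

(3·p - 8)·(7·p + 9)·(p - 1)·(p² + 4·p + 31)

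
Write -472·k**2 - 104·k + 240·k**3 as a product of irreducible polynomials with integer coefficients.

Pull out the common factor 8·k, then factor the remaining trinomial.

8·k·(5·k + 1)·(6·k - 13)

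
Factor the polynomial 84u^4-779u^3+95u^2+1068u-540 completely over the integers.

(3u-2)(4u+5)(7u-6)(u-9)

Among the possible rational roots, u = 6/7 is a root, so (7u-6) divides it; the quotient is 12u^3-101u^2-73u+90.
Next, u = 9 is a root, so (u-9) divides it; the quotient is 12u^2+7u-10.
The remaining quadratic factors as (3u-2)(4u+5).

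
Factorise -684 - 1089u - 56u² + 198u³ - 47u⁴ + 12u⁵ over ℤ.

Among the possible rational roots, u = -3/4 is a root, so (4u + 3) divides it; the quotient is 3u⁴ - 14u³ + 60u² - 59u - 228.
Then u = -4/3 is a root, giving the factor (3u + 4) and quotient u³ - 6u² + 28u - 57.
Then u = 3 is a root, so (u - 3) divides it; the quotient is u² - 3u + 19.
The quadratic u² - 3u + 19 has discriminant -67 < 0 and is irreducible over ℤ.

(3u + 4)(4u + 3)(u - 3)(u² - 3u + 19)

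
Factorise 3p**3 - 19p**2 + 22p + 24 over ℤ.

Trying the rational-root candidates, p = -2/3 is a root, giving the factor (3p + 2) and quotient p**2 - 7p + 12.
The remaining quadratic factors as (p - 4)(p - 3).

(3p + 2)(p - 3)(p - 4)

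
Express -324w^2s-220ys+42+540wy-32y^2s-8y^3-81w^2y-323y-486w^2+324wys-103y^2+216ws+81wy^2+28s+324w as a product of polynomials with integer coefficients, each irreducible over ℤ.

Group: 9w(-9wy-36ws-54w+y^2+4ys+13y+28s+42) + (-8y+1)(-9wy-36ws-54w+y^2+4ys+13y+28s+42); both groups contain (-9wy-36ws-54w+y^2+4ys+13y+28s+42), so (9w-8y+1) is a factor with cofactor -9wy-36ws-54w+y^2+4ys+13y+28s+42.
The cofactor groups again: -9wy-36ws-54w+y^2+4ys+13y+28s+42 = -y(9w-y-7) + (-4s-6)(9w-y-7); both groups contain (9w-y-7), giving -(y+4s+6)(9w-y-7).

-(y+4s+6)(9w-8y+1)(9w-y-7)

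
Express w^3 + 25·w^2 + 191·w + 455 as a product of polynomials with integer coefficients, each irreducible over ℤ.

(w + 13)·(w + 5)·(w + 7)

By the rational root theorem, w = -7 is a root, giving the factor (w + 7) and quotient w^2 + 18·w + 65.
The remaining quadratic factors as (w + 5)(w + 13).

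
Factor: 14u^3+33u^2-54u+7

Testing divisors of the constant over divisors of the leading coefficient, u = 1/7 is a root, giving the factor (7u-1) and quotient 2u^2+5u-7.
The remaining quadratic factors as (u-1)(2u+7).

(2u+7)(7u-1)(u-1)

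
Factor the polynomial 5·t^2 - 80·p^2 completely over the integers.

Every term has a factor of 5. Then t^2 - 16·p^2 = (t)² − (4·p)².

5·(t - 4·p)·(t + 4·p)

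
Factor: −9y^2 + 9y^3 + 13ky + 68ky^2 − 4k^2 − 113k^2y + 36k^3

Group: 4k(9k^2 − 8ky − k − y^2 + y) − 9y(9k^2 − 8ky − k − y^2 + y); both groups contain (9k^2 − 8ky − k − y^2 + y), so (4k − 9y) is a factor with cofactor 9k^2 − 8ky − k − y^2 + y.
The cofactor groups again: 9k^2 − 8ky − k − y^2 + y = 9k(k − y) + (y − 1)(k − y); both groups contain (k − y), giving (9k + y − 1)(k − y).

(4k − 9y)(9k + y − 1)(k − y)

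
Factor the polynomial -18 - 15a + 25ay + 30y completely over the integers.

(5a + 6)(5y - 3)

Group as (25ay - 15a) + (30y - 18) = 5a(5y - 3) + 6(5y - 3).
Both groups share the factor (5y - 3).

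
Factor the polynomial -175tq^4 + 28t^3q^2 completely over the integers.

Factor out 7tq^2, leaving 4t^2 - 25q^2, which is a difference of two squares.

7q^2t(2t - 5q)(2t + 5q)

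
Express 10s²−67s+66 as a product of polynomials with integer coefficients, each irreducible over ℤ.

(2s−11)(5s−6)

Need a pair with product 10·66 = 660 and sum −67: that's −12 and −55.
Split the middle term: 10s²−12s − 55s+66 = 2s(5s−6) − 11(5s−6).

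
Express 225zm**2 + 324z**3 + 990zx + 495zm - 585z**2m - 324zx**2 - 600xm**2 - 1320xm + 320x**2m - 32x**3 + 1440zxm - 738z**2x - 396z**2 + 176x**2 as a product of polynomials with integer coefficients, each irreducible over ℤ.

Group: 9z(36z**2 - 90zx - 45zm - 16x**2 + 120xm) + (2x - 5m - 11)(36z**2 - 90zx - 45zm - 16x**2 + 120xm); both groups contain (36z**2 - 90zx - 45zm - 16x**2 + 120xm), so (9z + 2x - 5m - 11) is a factor with cofactor 36z**2 - 90zx - 45zm - 16x**2 + 120xm.
The cofactor groups again: 36z**2 - 90zx - 45zm - 16x**2 + 120xm = 12z(3z - 8x) + (2x - 15m)(3z - 8x); both groups contain (3z - 8x), giving (12z + 2x - 15m)(3z - 8x).

(12z + 2x - 15m)(9z + 2x - 5m - 11)(3z - 8x)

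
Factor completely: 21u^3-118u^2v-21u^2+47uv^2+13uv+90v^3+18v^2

(3u+2v)(7u-9v)(u-5v-1)

Group: u(21u^2-13uv-18v^2) + (-5v-1)(21u^2-13uv-18v^2); both groups contain (21u^2-13uv-18v^2), so (u-5v-1) is a factor with cofactor 21u^2-13uv-18v^2.
The cofactor groups again: 21u^2-13uv-18v^2 = 3u(7u-9v) + 2v(7u-9v); both groups contain (7u-9v), giving (3u+2v)(7u-9v).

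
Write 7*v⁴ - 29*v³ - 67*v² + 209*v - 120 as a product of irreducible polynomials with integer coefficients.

By the rational root theorem, v = 5 is a root, so (v - 5) is a factor; dividing leaves 7*v³ + 6*v² - 37*v + 24.
Continuing, v = 1 is a root, so (v - 1) is a factor; dividing leaves 7*v² + 13*v - 24.
The remaining quadratic factors as (7*v - 8)(v + 3).

(7*v - 8)*(v + 3)*(v - 1)*(v - 5)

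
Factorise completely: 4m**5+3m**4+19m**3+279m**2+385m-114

(4m-1)(m+2)(m+3)(m**2-4m+19)

Trying the rational-root candidates, m = -3 is a root, giving the factor (m+3) and quotient 4m**4-9m**3+46m**2+141m-38.
Next, m = -2 is a root, so (m+2) divides it; the quotient is 4m**3-17m**2+80m-19.
Continuing, m = 1/4 is a root, giving the factor (4m-1) and quotient m**2-4m+19.
The quadratic m**2-4m+19 has discriminant -60 < 0 and is irreducible over ℤ.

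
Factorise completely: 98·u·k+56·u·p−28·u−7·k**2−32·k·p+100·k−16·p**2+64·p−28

(14·u−k−4·p+14)·(7·k+4·p−2)

Group: 14·u·(7·k+4·p−2) + (−k−4·p+14)·(7·k+4·p−2); both groups contain (7·k+4·p−2).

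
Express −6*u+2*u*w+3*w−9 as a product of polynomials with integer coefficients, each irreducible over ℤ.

Group as (2*u*w−6*u) + (3*w−9) = 2*u*(w−3) + 3*(w−3).
Both groups share the factor (w−3).

(2*u+3)*(w−3)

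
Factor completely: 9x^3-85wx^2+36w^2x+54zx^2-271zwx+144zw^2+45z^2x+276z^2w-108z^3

Group: 4z(-27z^2+69zw+18zx+36w^2-85wx+9x^2) + x(-27z^2+69zw+18zx+36w^2-85wx+9x^2); both groups contain (-27z^2+69zw+18zx+36w^2-85wx+9x^2), so (4z+x) is a factor with cofactor -27z^2+69zw+18zx+36w^2-85wx+9x^2.
The cofactor groups again: -27z^2+69zw+18zx+36w^2-85wx+9x^2 = -3z(9z+4w-9x) + (9w-x)(9z+4w-9x); both groups contain (9z+4w-9x), giving -(3z-9w+x)(9z+4w-9x).

-(3z-9w+x)(9z+4w-9x)(4z+x)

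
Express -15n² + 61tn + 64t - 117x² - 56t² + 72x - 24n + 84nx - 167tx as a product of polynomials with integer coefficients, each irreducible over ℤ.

-(8t - 3n + 9x)(7t - 5n + 13x - 8)

Group: -8t(7t - 5n + 13x - 8) + (3n - 9x)(7t - 5n + 13x - 8); both groups contain (7t - 5n + 13x - 8).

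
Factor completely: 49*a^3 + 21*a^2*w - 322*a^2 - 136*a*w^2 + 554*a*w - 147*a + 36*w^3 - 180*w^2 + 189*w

(7*a - 2*w + 3)*(7*a - 9*w)*(a + 2*w - 7)

Group: 7*a*(7*a^2 + 5*a*w - 49*a - 18*w^2 + 63*w) + (-2*w + 3)*(7*a^2 + 5*a*w - 49*a - 18*w^2 + 63*w); both groups contain (7*a^2 + 5*a*w - 49*a - 18*w^2 + 63*w), so (7*a - 2*w + 3) is a factor with cofactor 7*a^2 + 5*a*w - 49*a - 18*w^2 + 63*w.
The cofactor groups again: 7*a^2 + 5*a*w - 49*a - 18*w^2 + 63*w = a*(7*a - 9*w) + (2*w - 7)*(7*a - 9*w); both groups contain (7*a - 9*w), giving (a + 2*w - 7)*(7*a - 9*w).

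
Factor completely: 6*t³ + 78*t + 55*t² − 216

Among the possible rational roots, t = −9/2 is a root, giving the factor (2*t + 9) and quotient 3*t² + 14*t − 24.
The remaining quadratic factors as (3*t − 4)(t + 6).

(2*t + 9)*(3*t − 4)*(t + 6)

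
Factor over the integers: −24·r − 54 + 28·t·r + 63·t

Group as (28·t·r + 63·t) + (−24·r − 54) = 7·t·(4·r + 9) − 6·(4·r + 9).
Both groups share the factor (4·r + 9).

(4·r + 9)·(7·t − 6)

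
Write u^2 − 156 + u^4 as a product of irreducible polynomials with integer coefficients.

Substitute w = u^2 to get a quadratic in w, then factor.
u^2 − 12 is irreducible over ℤ (12 is not a perfect square).
u^2 + 13 is irreducible over ℤ (always positive, so no real roots).

(u^2 + 13)·(u^2 − 12)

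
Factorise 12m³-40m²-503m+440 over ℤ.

Among the possible rational roots, m = 8 is a root, giving the factor (m-8) and quotient 12m²+56m-55.
The remaining quadratic factors as (2m+11)(6m-5).

(2m+11)(6m-5)(m-8)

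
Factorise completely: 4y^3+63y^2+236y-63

(4y-1)(y+7)(y+9)

Testing divisors of the constant over divisors of the leading coefficient, y = 1/4 is a root, so (4y-1) divides it; the quotient is y^2+16y+63.
The remaining quadratic factors as (y+7)(y+9).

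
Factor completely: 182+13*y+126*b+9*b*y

(9*b+13)*(y+14)

Group as (9*b*y+126*b) + (13*y+182) = 9*b*(y+14) + 13*(y+14).
Both groups share the factor (y+14).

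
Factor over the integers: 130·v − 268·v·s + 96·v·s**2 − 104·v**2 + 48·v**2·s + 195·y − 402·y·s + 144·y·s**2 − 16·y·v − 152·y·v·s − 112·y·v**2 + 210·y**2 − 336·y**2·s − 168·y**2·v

−(14·y − 6·s + 13)·(3·y + 2·v)·(4·v + 8·s − 5)

Group: 3·y·(−56·y·v − 112·y·s + 70·y + 24·v·s − 52·v + 48·s**2 − 134·s + 65) + 2·v·(−56·y·v − 112·y·s + 70·y + 24·v·s − 52·v + 48·s**2 − 134·s + 65); both groups contain (−56·y·v − 112·y·s + 70·y + 24·v·s − 52·v + 48·s**2 − 134·s + 65), so (3·y + 2·v) is a factor with cofactor −56·y·v − 112·y·s + 70·y + 24·v·s − 52·v + 48·s**2 − 134·s + 65.
The cofactor groups again: −56·y·v − 112·y·s + 70·y + 24·v·s − 52·v + 48·s**2 − 134·s + 65 = −4·v·(14·y − 6·s + 13) + (−8·s + 5)·(14·y − 6·s + 13); both groups contain (14·y − 6·s + 13), giving −(4·v + 8·s − 5)·(14·y − 6·s + 13).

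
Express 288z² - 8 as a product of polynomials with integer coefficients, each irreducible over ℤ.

Every term has a factor of 8. Then 36z² - 1 = (6z)² − (1)².

8(6z + 1)(6z - 1)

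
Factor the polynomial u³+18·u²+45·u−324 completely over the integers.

(u+12)·(u+9)·(u−3)

Trying the rational-root candidates, u = 3 is a root, so (u−3) is a factor; dividing leaves u²+21·u+108.
The remaining quadratic factors as (u+9)(u+12).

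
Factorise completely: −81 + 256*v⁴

Difference of squares twice: with A = 4*v and B = 3, A⁴ − B⁴ = (A² − B²)(A² + B²), and A² − B² factors again.

(4*v + 3)*(4*v − 3)*(16*v² + 9)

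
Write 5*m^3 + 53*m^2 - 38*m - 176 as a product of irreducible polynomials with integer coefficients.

(5*m + 8)*(m + 11)*(m - 2)

Trying the rational-root candidates, m = -11 is a root, giving the factor (m + 11) and quotient 5*m^2 - 2*m - 16.
The remaining quadratic factors as (5*m + 8)(m - 2).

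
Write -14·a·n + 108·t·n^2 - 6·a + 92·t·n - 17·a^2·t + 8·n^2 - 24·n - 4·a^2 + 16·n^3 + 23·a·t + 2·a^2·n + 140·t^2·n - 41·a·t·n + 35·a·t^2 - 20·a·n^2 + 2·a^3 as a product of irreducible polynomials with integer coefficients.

(2·a - 7·t - 4·n - 6)·(a + 4·n)·(a - 5·t - n + 1)

Group: a·(2·a^2 - 7·a·t + 4·a·n - 6·a - 28·t·n - 16·n^2 - 24·n) + (-5·t - n + 1)·(2·a^2 - 7·a·t + 4·a·n - 6·a - 28·t·n - 16·n^2 - 24·n); both groups contain (2·a^2 - 7·a·t + 4·a·n - 6·a - 28·t·n - 16·n^2 - 24·n), so (a - 5·t - n + 1) is a factor with cofactor 2·a^2 - 7·a·t + 4·a·n - 6·a - 28·t·n - 16·n^2 - 24·n.
The cofactor groups again: 2·a^2 - 7·a·t + 4·a·n - 6·a - 28·t·n - 16·n^2 - 24·n = a·(2·a - 7·t - 4·n - 6) + 4·n·(2·a - 7·t - 4·n - 6); both groups contain (2·a - 7·t - 4·n - 6), giving (a + 4·n)·(2·a - 7·t - 4·n - 6).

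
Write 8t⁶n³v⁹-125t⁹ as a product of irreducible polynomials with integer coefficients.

Pull out the common factor t⁶, leaving -125t³+8n³v⁹.
Recognize a difference of cubes with the parts 2nv³ and 5t.

-t⁶(5t-2nv³)(25t²+10tnv³+4n²v⁶)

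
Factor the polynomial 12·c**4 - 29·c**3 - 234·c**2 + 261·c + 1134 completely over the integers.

(3·c - 14)·(4·c + 9)·(c + 3)·(c - 3)

Trying the rational-root candidates, c = 14/3 is a root, giving the factor (3·c - 14) and quotient 4·c**3 + 9·c**2 - 36·c - 81.
Continuing, c = -3 is a root, so (c + 3) divides it; the quotient is 4·c**2 - 3·c - 27.
The remaining quadratic factors as (c - 3)(4·c + 9).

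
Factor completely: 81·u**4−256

Difference of squares twice: with A = 3·u and B = 4, A⁴ − B⁴ = (A² − B²)(A² + B²), and A² − B² factors again.

(3·u+4)·(3·u−4)·(9·u**2+16)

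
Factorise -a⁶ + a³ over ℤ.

Every term has a factor of a³; factoring it out leaves -a³ + 1.
Recognize a difference of cubes with the parts 1 and a.

-a³(a - 1)(a² + a + 1)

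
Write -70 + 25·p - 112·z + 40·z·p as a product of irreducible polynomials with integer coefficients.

Group as (40·z·p - 112·z) + (25·p - 70) = 8·z·(5·p - 14) + 5·(5·p - 14).
Both groups share the factor (5·p - 14).

(5·p - 14)·(8·z + 5)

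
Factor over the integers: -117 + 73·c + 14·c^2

(2·c + 13)·(7·c - 9)

Need a pair with product 14·(-117) = -1638 and sum 73: that's 91 and -18.
Split the middle term: 14·c^2 + 91·c - 18·c - 117 = 7·c·(2·c + 13) - 9·(2·c + 13).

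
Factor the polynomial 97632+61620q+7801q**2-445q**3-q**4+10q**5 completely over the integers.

(2q+9)(5q+12)(q+8)(q**2-15q+113)

Trying the rational-root candidates, q = -8 is a root, giving the factor (q+8) and quotient 10q**4-81q**3+203q**2+6177q+12204.
Then q = -12/5 is a root, so (5q+12) is a factor; dividing leaves 2q**3-21q**2+91q+1017.
Then q = -9/2 is a root, giving the factor (2q+9) and quotient q**2-15q+113.
The quadratic q**2-15q+113 has discriminant -227 < 0 and is irreducible over ℤ.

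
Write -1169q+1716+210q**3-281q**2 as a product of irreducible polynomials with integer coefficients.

Among the possible rational roots, q = 11/7 is a root, giving the factor (7q-11) and quotient 30q**2+7q-156.
The remaining quadratic factors as (5q+12)(6q-13).

(5q+12)(6q-13)(7q-11)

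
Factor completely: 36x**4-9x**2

9x**2(2x+1)(2x-1)

Factor out 9x**2 first: what remains is 4x**2-1.
Recognize a difference of squares with the parts 2x and 1.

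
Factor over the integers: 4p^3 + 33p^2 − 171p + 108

Trying the rational-root candidates, p = −12 is a root, so (p + 12) is a factor; dividing leaves 4p^2 − 15p + 9.
The remaining quadratic factors as (p − 3)(4p − 3).

(4p − 3)(p + 12)(p − 3)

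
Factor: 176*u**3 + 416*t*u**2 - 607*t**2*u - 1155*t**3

Group: 15*t*(-77*t**2 + 16*t*u + 16*u**2) + 11*u*(-77*t**2 + 16*t*u + 16*u**2); both groups contain (-77*t**2 + 16*t*u + 16*u**2), so (15*t + 11*u) is a factor with cofactor -77*t**2 + 16*t*u + 16*u**2.
The cofactor groups again: -77*t**2 + 16*t*u + 16*u**2 = -11*t*(7*t - 4*u) - 4*u*(7*t - 4*u); both groups contain (7*t - 4*u), giving -(11*t + 4*u)*(7*t - 4*u).

-(11*t + 4*u)*(15*t + 11*u)*(7*t - 4*u)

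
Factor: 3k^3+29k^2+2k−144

Trying the rational-root candidates, k = −8/3 is a root, giving the factor (3k+8) and quotient k^2+7k−18.
The remaining quadratic factors as (k+9)(k−2).

(3k+8)(k+9)(k−2)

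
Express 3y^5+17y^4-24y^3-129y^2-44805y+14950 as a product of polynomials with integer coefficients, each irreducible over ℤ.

By the rational root theorem, y = 1/3 is a root, so (3y-1) divides it; the quotient is y^4+6y^3-6y^2-45y-14950.
Next, y = -13 is a root, so (y+13) divides it; the quotient is y^3-7y^2+85y-1150.
Continuing, y = 10 is a root, so (y-10) divides it; the quotient is y^2+3y+115.
The quadratic y^2+3y+115 has discriminant -451 < 0 and is irreducible over ℤ.

(3y-1)(y+13)(y-10)(y^2+3y+115)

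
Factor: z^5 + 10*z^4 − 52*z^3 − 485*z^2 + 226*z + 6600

Among the possible rational roots, z = −11 is a root, so (z + 11) is a factor; dividing leaves z^4 − z^3 − 41*z^2 − 34*z + 600.
Next, z = 4 is a root, so (z − 4) divides it; the quotient is z^3 + 3*z^2 − 29*z − 150.
Continuing, z = 6 is a root, so (z − 6) is a factor; dividing leaves z^2 + 9*z + 25.
The quadratic z^2 + 9*z + 25 has discriminant −19 < 0 and is irreducible over ℤ.

(z + 11)*(z − 4)*(z − 6)*(z^2 + 9*z + 25)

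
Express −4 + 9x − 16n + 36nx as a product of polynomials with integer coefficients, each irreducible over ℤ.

(4n + 1)(9x − 4)

Group as (36nx − 16n) + (9x − 4) = 4n(9x − 4) + (9x − 4).
Both groups share the factor (9x − 4).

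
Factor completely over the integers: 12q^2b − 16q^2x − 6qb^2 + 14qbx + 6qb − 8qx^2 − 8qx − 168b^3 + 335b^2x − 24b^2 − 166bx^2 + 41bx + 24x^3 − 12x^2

(2q − 8b + 3x)(3b − 4x)(2q + 7b − 2x + 1)

Group: 2q(6qb − 8qx + 21b^2 − 34bx + 3b + 8x^2 − 4x) + (−8b + 3x)(6qb − 8qx + 21b^2 − 34bx + 3b + 8x^2 − 4x); both groups contain (6qb − 8qx + 21b^2 − 34bx + 3b + 8x^2 − 4x), so (2q − 8b + 3x) is a factor with cofactor 6qb − 8qx + 21b^2 − 34bx + 3b + 8x^2 − 4x.
The cofactor groups again: 6qb − 8qx + 21b^2 − 34bx + 3b + 8x^2 − 4x = 3b(2q + 7b − 2x + 1) − 4x(2q + 7b − 2x + 1); both groups contain (2q + 7b − 2x + 1), giving (3b − 4x)(2q + 7b − 2x + 1).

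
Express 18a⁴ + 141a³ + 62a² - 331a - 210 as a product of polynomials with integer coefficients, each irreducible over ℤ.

By the rational root theorem, a = -5/3 is a root, so (3a + 5) is a factor; dividing leaves 6a³ + 37a² - 41a - 42.
Continuing, a = 3/2 is a root, so (2a - 3) divides it; the quotient is 3a² + 23a + 14.
The remaining quadratic factors as (a + 7)(3a + 2).

(2a - 3)(3a + 2)(3a + 5)(a + 7)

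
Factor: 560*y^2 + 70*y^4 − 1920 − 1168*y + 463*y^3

Among the possible rational roots, y = −12/7 is a root, so (7*y + 12) divides it; the quotient is 10*y^3 + 49*y^2 − 4*y − 160.
Continuing, y = −4 is a root, so (y + 4) divides it; the quotient is 10*y^2 + 9*y − 40.
The remaining quadratic factors as (2*y + 5)(5*y − 8).

(2*y + 5)*(5*y − 8)*(7*y + 12)*(y + 4)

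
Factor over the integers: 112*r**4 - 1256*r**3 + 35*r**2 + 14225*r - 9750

(4*r + 13)*(4*r - 15)*(7*r - 5)*(r - 10)

Trying the rational-root candidates, r = 10 is a root, so (r - 10) divides it; the quotient is 112*r**3 - 136*r**2 - 1325*r + 975.
Continuing, r = 15/4 is a root, so (4*r - 15) divides it; the quotient is 28*r**2 + 71*r - 65.
The remaining quadratic factors as (7*r - 5)(4*r + 13).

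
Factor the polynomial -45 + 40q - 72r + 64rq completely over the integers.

(8q - 9)(8r + 5)

Group as (64rq - 72r) + (40q - 45) = 8r(8q - 9) + 5(8q - 9).
Both groups share the factor (8q - 9).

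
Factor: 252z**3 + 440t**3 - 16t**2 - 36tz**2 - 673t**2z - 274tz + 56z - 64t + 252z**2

(11t + 6z + 4)(5t - 6z - 2)(8t - 7z)

Group: 5t(88t**2 - 29tz + 32t - 42z**2 - 28z) + (-6z - 2)(88t**2 - 29tz + 32t - 42z**2 - 28z); both groups contain (88t**2 - 29tz + 32t - 42z**2 - 28z), so (5t - 6z - 2) is a factor with cofactor 88t**2 - 29tz + 32t - 42z**2 - 28z.
The cofactor groups again: 88t**2 - 29tz + 32t - 42z**2 - 28z = 11t(8t - 7z) + (6z + 4)(8t - 7z); both groups contain (8t - 7z), giving (11t + 6z + 4)(8t - 7z).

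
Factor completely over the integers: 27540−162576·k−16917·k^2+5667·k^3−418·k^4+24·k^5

By the rational root theorem, k = 1/6 is a root, so (6·k−1) is a factor; dividing leaves 4·k^4−69·k^3+933·k^2−2664·k−27540.
Continuing, k = −15/4 is a root, giving the factor (4·k+15) and quotient k^3−21·k^2+312·k−1836.
Next, k = 9 is a root, giving the factor (k−9) and quotient k^2−12·k+204.
The quadratic k^2−12·k+204 has discriminant −672 < 0 and is irreducible over ℤ.

(4·k+15)·(6·k−1)·(k−9)·(k^2−12·k+204)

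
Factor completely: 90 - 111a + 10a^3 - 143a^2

(2a - 1)(5a + 6)(a - 15)

By the rational root theorem, a = 15 is a root, so (a - 15) divides it; the quotient is 10a^2 + 7a - 6.
The remaining quadratic factors as (2a - 1)(5a + 6).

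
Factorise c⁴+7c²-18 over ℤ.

(c²+9)(c²-2)

Substitute u = c² to get a quadratic in u, then factor.
c²+9 is irreducible over ℤ (sum of squares).
c²-2 is irreducible over ℤ (2 is not a perfect square).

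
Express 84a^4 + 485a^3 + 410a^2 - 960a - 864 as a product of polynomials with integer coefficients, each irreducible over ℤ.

(3a - 4)(4a + 9)(7a + 6)(a + 4)

Trying the rational-root candidates, a = 4/3 is a root, giving the factor (3a - 4) and quotient 28a^3 + 199a^2 + 402a + 216.
Next, a = -4 is a root, so (a + 4) is a factor; dividing leaves 28a^2 + 87a + 54.
The remaining quadratic factors as (4a + 9)(7a + 6).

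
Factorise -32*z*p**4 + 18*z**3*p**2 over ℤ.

2*p**2*z*(3*z - 4*p)*(3*z + 4*p)

Factor out 2*z*p**2, leaving 9*z**2 - 16*p**2, which is a difference of two squares.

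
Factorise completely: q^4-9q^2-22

(q^2+2)(q^2-11)

Substitute u = q^2 to get a quadratic in u, then factor.
q^2-11 is irreducible over ℤ (11 is not a perfect square).
q^2+2 is irreducible over ℤ (always positive, so no real roots).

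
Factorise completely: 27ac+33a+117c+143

Group as (27ac+33a) + (117c+143) = 3a(9c+11) + 13(9c+11).
Both groups share the factor (9c+11).

(3a+13)(9c+11)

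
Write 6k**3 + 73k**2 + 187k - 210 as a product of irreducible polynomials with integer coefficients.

(6k - 5)(k + 6)(k + 7)

By the rational root theorem, k = -6 is a root, so (k + 6) divides it; the quotient is 6k**2 + 37k - 35.
The remaining quadratic factors as (k + 7)(6k - 5).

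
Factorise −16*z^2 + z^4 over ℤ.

z^2*(z + 4)*(z − 4)

Pull out the common factor z^2, leaving z^2 − 16.
Recognize a difference of squares with the parts z and 4.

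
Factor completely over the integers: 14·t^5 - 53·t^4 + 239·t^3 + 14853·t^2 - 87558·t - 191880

(2·t - 13)·(7·t + 12)·(t + 10)·(t^2 - 9·t + 123)

By the rational root theorem, t = 13/2 is a root, so (2·t - 13) divides it; the quotient is 7·t^4 + 19·t^3 + 243·t^2 + 9006·t + 14760.
Next, t = -12/7 is a root, giving the factor (7·t + 12) and quotient t^3 + t^2 + 33·t + 1230.
Then t = -10 is a root, so (t + 10) divides it; the quotient is t^2 - 9·t + 123.
The quadratic t^2 - 9·t + 123 has discriminant -411 < 0 and is irreducible over ℤ.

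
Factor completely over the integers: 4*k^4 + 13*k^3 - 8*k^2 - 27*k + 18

Testing divisors of the constant over divisors of the leading coefficient, k = -2 is a root, giving the factor (k + 2) and quotient 4*k^3 + 5*k^2 - 18*k + 9.
Next, k = 3/4 is a root, so (4*k - 3) divides it; the quotient is k^2 + 2*k - 3.
The remaining quadratic factors as (k + 3)(k - 1).

(4*k - 3)*(k + 2)*(k + 3)*(k - 1)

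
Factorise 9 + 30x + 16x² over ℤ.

Need a pair with product 16·9 = 144 and sum 30: that's 24 and 6.
Split the middle term: 16x² + 24x + 6x + 9 = 8x(2x + 3) + 3(2x + 3).

(2x + 3)(8x + 3)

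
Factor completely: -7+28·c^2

7·(2·c+1)·(2·c-1)

Factor out 7, leaving 4·c^2-1, which is a difference of two squares.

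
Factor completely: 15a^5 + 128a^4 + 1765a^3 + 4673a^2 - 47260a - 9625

(3a - 11)(5a + 1)(a + 7)(a^2 + 5a + 125)

Among the possible rational roots, a = 11/3 is a root, giving the factor (3a - 11) and quotient 5a^4 + 61a^3 + 812a^2 + 4535a + 875.
Next, a = -1/5 is a root, giving the factor (5a + 1) and quotient a^3 + 12a^2 + 160a + 875.
Continuing, a = -7 is a root, giving the factor (a + 7) and quotient a^2 + 5a + 125.
The quadratic a^2 + 5a + 125 has discriminant -475 < 0 and is irreducible over ℤ.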